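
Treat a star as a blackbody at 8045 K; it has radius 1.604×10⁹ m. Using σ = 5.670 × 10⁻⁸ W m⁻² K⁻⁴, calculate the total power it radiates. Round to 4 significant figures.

P ≈ 7.679×10²⁷ W

Surface area A = 4πR² = 4π(1.604×10⁹ m)² = 3.23310×10¹⁹ m².
P = σAT⁴ = 5.670×10⁻⁸ × 3.23310×10¹⁹ × (8045)⁴ = 7.679×10²⁷ W.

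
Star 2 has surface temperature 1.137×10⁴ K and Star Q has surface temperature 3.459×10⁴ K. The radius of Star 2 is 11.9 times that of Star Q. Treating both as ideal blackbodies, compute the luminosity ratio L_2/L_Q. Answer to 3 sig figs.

L ∝ R²T⁴, so L_2/L_Q = (R_2/R_Q)²(T_2/T_Q)⁴ = (11.9)² × (1.137×10⁴/3.459×10⁴)⁴ = 141.61 × 0.0116745 = 1.65.

L_2/L_Q ≈ 1.65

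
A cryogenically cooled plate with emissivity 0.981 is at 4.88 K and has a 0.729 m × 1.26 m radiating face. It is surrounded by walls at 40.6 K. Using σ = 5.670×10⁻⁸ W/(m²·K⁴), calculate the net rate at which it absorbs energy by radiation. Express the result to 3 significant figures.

Net gain ≈ 0.139 W

Area A = 0.729 × 1.26 = 0.91854 m².
Net radiated power P_net = εσA(T⁴ − T₀⁴) = 0.981×5.670×10⁻⁸×0.91854×(4.88⁴ − 40.6⁴).
T⁴ − T₀⁴ = 567.126 − 2.71709×10⁶ = -2.71652×10⁶ K⁴, so P_net = -0.139 W — negative, meaning a net gain of 0.139 W.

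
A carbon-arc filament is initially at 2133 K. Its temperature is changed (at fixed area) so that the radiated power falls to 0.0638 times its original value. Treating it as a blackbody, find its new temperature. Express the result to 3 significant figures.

T₂ ≈ 1.07×10³ K

P ∝ T⁴, so T₂/T₁ = (P₂/P₁)^(1/4) = (0.0638)^(1/4) = 0.502580.
T₂ = 2133 × 0.502580 = 1.07×10³ K.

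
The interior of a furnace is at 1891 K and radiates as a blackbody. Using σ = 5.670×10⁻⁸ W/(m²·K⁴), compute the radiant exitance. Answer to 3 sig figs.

Stefan–Boltzmann: I = σT⁴ = 5.670×10⁻⁸ × (1891)⁴ = 7.25×10⁵ W/m².

I ≈ 7.25×10⁵ W/m²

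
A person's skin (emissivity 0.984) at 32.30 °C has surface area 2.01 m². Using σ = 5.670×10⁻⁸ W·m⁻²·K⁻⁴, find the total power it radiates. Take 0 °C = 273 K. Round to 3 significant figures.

P ≈ 974 W

T = 32.30 °C + 273 = 305.30 K.
Area A = 2.01 m².
P = εσAT⁴ = 0.984 × 5.670×10⁻⁸ × 2.01 × (305.30)⁴ = 974 W.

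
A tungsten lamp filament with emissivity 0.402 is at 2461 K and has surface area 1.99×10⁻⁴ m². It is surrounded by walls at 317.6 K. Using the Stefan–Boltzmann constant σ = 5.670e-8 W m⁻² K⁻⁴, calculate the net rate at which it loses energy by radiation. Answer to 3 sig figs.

Area A = 1.99×10⁻⁴ m².
Net radiated power P_net = εσA(T⁴ − T₀⁴) = 0.402×5.670×10⁻⁸×1.99×10⁻⁴×(2461⁴ − 317.6⁴).
T⁴ − T₀⁴ = 3.66814×10¹³ − 1.01747×10¹⁰ = 3.66712×10¹³ K⁴, so P_net = 166 W.

Net loss ≈ 166 W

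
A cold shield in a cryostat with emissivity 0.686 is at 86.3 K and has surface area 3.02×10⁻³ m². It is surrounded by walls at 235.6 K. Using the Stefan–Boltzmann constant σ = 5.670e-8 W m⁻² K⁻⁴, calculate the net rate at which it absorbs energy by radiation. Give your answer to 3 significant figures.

Area A = 3.02×10⁻³ m².
Net radiated power P_net = εσA(T⁴ − T₀⁴) = 0.686×5.670×10⁻⁸×3.02×10⁻³×(86.3⁴ − 235.6⁴).
T⁴ − T₀⁴ = 5.54681×10⁷ − 3.08107×10⁹ = -3.02560×10⁹ K⁴, so P_net = -0.355 W — negative, meaning a net gain of 0.355 W.

Net gain ≈ 0.355 W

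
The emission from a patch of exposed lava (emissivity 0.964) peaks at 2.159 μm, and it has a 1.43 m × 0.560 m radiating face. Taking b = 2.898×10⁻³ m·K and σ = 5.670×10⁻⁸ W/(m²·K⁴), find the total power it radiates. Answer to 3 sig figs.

Wien's law: T = b/λ_max = 2.898×10⁻³/2.159×10⁻⁶ = 1342.29 K.
Area A = 1.43 × 0.560 = 0.8008 m².
Then P = εσAT⁴ = 0.964×5.670×10⁻⁸×0.8008×(1342.29)⁴ = 1.42×10⁵ W.

P ≈ 1.42×10⁵ W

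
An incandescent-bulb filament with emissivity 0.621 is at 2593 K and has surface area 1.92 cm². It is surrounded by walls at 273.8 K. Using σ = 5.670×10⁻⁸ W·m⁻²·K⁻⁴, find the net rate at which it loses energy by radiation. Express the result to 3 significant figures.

Area A = 1.92 cm² = 1.92×10⁻⁴ m².
Net radiated power P_net = εσA(T⁴ − T₀⁴) = 0.621×5.670×10⁻⁸×1.92×10⁻⁴×(2593⁴ − 273.8⁴).
T⁴ − T₀⁴ = 4.52075×10¹³ − 5.61997×10⁹ = 4.52019×10¹³ K⁴, so P_net = 306 W.

Net loss ≈ 306 W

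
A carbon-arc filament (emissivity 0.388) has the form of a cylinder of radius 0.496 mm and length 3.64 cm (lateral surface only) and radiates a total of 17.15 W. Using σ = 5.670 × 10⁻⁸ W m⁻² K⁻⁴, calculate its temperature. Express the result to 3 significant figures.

Lateral area A = 2πrL = 2π×4.96×10⁻⁴×0.0364 = 1.13439×10⁻⁴ m².
P = εσAT⁴ ⇒ T = (P/(εσA))^(1/4) = (17.15/(0.388×5.670×10⁻⁸×1.13439×10⁻⁴))^(1/4) = 1.62×10³ K.

T ≈ 1.62×10³ K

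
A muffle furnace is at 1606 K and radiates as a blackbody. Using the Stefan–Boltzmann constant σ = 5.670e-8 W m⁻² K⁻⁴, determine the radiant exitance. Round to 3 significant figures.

I ≈ 3.77×10⁵ W/m²

Stefan–Boltzmann: I = σT⁴ = 5.670×10⁻⁸ × (1606)⁴ = 3.77×10⁵ W/m².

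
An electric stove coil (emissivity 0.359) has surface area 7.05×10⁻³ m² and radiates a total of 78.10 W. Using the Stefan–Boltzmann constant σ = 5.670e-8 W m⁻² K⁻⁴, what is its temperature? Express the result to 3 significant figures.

Area A = 7.05×10⁻³ m².
P = εσAT⁴ ⇒ T = (P/(εσA))^(1/4) = (78.10/(0.359×5.670×10⁻⁸×7.05×10⁻³))^(1/4) = 859 K.

T ≈ 859 K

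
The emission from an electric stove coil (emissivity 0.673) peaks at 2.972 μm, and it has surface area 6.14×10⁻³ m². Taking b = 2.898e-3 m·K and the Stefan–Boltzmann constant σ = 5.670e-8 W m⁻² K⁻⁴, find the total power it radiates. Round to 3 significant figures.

P ≈ 212 W

Wien's law: T = b/λ_max = 2.898×10⁻³/2.972×10⁻⁶ = 975.101 K.
Area A = 6.14×10⁻³ m².
Then P = εσAT⁴ = 0.673×5.670×10⁻⁸×6.14×10⁻³×(975.101)⁴ = 212 W.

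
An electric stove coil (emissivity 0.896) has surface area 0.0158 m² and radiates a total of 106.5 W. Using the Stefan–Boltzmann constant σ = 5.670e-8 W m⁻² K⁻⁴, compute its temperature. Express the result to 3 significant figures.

T ≈ 604 K

Area A = 0.0158 m².
P = εσAT⁴ ⇒ T = (P/(εσA))^(1/4) = (106.5/(0.896×5.670×10⁻⁸×0.0158))^(1/4) = 604 K.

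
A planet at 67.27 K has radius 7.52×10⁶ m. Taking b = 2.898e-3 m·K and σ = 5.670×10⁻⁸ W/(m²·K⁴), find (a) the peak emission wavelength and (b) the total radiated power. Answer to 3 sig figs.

(a) λ_max = b/T = 2.898×10⁻³/67.27 = 4.308×10⁻⁵ m = 43.1 μm.
Surface area A = 4πR² = 4π(7.52×10⁶ m)² = 7.10633×10¹⁴ m².
(b) P = σAT⁴ = 5.670×10⁻⁸×7.10633×10¹⁴×(67.27)⁴ = 8.25×10¹⁴ W.

λ_max ≈ 43.1 μm; P ≈ 8.25×10¹⁴ W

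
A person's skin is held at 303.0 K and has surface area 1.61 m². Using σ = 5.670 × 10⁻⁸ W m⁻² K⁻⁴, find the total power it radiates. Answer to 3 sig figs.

Area A = 1.61 m².
P = σAT⁴ = 5.670×10⁻⁸ × 1.61 × (303.0)⁴ = 769 W.

P ≈ 769 W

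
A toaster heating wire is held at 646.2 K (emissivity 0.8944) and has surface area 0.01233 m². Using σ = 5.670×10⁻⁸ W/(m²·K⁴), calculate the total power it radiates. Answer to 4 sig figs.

Area A = 0.01233 m².
P = εσAT⁴ = 0.8944 × 5.670×10⁻⁸ × 0.01233 × (646.2)⁴ = 109.0 W.

P ≈ 109.0 W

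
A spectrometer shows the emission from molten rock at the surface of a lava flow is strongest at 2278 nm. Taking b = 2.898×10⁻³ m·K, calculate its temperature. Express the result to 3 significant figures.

T ≈ 1.27×10³ K

Wien's law gives T = b/λ_max = (2.898×10⁻³ m·K)/(2.278×10⁻⁶ m) = 1.27×10³ K.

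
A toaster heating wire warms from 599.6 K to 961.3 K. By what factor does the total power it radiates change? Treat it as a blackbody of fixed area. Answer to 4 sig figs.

P ∝ T⁴, so P₂/P₁ = (T₂/T₁)⁴ = (961.3/599.6)⁴ = (1.60324)⁴ = 6.607.

P₂/P₁ ≈ 6.607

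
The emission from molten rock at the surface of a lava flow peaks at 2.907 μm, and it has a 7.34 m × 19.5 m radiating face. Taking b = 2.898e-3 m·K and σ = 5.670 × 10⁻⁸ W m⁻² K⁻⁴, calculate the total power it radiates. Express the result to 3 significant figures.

Wien's law: T = b/λ_max = 2.898×10⁻³/2.907×10⁻⁶ = 996.904 K.
Area A = 7.34 × 19.5 = 143.13 m².
Then P = σAT⁴ = 5.670×10⁻⁸×143.13×(996.904)⁴ = 8.02×10⁶ W.

P ≈ 8.02×10⁶ W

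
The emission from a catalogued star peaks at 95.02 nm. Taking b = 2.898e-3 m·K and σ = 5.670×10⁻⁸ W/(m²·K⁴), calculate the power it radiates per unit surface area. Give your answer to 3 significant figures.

Wien's law: T = b/λ_max = 2.898×10⁻³/9.502×10⁻⁸ = 30498.8 K.
Then I = σT⁴ = 5.670×10⁻⁸×(30498.8)⁴ = 4.91×10¹⁰ W/m².

I ≈ 4.91×10¹⁰ W/m²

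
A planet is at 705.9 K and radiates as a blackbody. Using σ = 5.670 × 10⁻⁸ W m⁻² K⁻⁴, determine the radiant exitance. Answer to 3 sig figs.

I ≈ 1.41×10⁴ W/m²

Stefan–Boltzmann: I = σT⁴ = 5.670×10⁻⁸ × (705.9)⁴ = 1.41×10⁴ W/m².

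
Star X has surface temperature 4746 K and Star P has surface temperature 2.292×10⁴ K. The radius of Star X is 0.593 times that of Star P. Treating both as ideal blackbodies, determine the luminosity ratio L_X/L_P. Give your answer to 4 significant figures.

L_X/L_P ≈ 6.465×10⁻⁴

L ∝ R²T⁴, so L_X/L_P = (R_X/R_P)²(T_X/T_P)⁴ = (0.593)² × (4746/2.292×10⁴)⁴ = 0.351649 × 1.83845×10⁻³ = 6.465×10⁻⁴.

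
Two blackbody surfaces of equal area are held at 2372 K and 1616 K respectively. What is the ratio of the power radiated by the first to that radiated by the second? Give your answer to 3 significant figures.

P₁/P₂ ≈ 4.64

With equal areas, P₁/P₂ = (T₁/T₂)⁴ = (2372/1616)⁴ = 4.64.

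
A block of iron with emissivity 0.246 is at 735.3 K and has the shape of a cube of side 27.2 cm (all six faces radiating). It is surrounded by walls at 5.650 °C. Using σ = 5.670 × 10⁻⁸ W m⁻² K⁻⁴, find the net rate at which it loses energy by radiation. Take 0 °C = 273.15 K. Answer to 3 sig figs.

Surroundings: T = 5.650 °C + 273.15 = 278.800 K.
Area A = 6s² = 6×(0.272 m)² = 0.443904 m².
Net radiated power P_net = εσA(T⁴ − T₀⁴) = 0.246×5.670×10⁻⁸×0.443904×(735.3⁴ − 278.800⁴).
T⁴ − T₀⁴ = 2.92320×10¹¹ − 6.04187×10⁹ = 2.86278×10¹¹ K⁴, so P_net = 1.77×10³ W.

Net loss ≈ 1.77×10³ W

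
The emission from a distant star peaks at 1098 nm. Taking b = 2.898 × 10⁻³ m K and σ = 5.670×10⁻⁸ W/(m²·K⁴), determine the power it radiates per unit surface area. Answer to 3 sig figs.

I ≈ 2.75×10⁶ W/m²

Wien's law: T = b/λ_max = 2.898×10⁻³/1.098×10⁻⁶ = 2639.34 K.
Then I = σT⁴ = 5.670×10⁻⁸×(2639.34)⁴ = 2.75×10⁶ W/m².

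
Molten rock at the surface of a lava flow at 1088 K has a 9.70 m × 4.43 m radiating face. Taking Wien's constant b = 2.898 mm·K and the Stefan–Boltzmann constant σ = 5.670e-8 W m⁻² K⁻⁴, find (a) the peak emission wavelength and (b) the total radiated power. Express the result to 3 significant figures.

λ_max ≈ 2.66×10³ nm; P ≈ 3.41×10⁶ W

(a) λ_max = b/T = 2.898×10⁻³/1088 = 2.664×10⁻⁶ m = 2.66×10³ nm.
Area A = 9.70 × 4.43 = 42.971 m².
(b) P = σAT⁴ = 5.670×10⁻⁸×42.971×(1088)⁴ = 3.41×10⁶ W.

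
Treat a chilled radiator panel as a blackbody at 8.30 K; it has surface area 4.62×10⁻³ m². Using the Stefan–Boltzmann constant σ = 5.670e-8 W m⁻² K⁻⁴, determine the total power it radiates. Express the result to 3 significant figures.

P ≈ 1.24×10⁻⁶ W

Area A = 4.62×10⁻³ m².
P = σAT⁴ = 5.670×10⁻⁸ × 4.62×10⁻³ × (8.30)⁴ = 1.24×10⁻⁶ W.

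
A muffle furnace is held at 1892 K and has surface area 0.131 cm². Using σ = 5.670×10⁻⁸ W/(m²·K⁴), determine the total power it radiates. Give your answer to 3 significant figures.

P ≈ 9.52 W

Area A = 0.131 cm² = 1.31×10⁻⁵ m².
P = σAT⁴ = 5.670×10⁻⁸ × 1.31×10⁻⁵ × (1892)⁴ = 9.52 W.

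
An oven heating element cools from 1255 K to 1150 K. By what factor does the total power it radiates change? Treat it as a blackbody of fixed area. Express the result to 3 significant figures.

P ∝ T⁴, so P₂/P₁ = (T₂/T₁)⁴ = (1150/1255)⁴ = (0.916335)⁴ = 0.705.

P₂/P₁ ≈ 0.705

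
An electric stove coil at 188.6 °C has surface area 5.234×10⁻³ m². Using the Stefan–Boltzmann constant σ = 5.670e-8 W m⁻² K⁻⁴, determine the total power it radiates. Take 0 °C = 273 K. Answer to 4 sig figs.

T = 188.6 °C + 273 = 461.6 K.
Area A = 5.234×10⁻³ m².
P = σAT⁴ = 5.670×10⁻⁸ × 5.234×10⁻³ × (461.6)⁴ = 13.47 W.

P ≈ 13.47 W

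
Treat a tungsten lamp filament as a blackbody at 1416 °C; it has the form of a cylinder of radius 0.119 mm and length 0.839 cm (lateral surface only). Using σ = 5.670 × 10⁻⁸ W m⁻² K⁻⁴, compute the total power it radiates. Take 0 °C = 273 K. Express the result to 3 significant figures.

P ≈ 2.89 W

T = 1416 °C + 273 = 1689 K.
Lateral area A = 2πrL = 2π×1.19×10⁻⁴×8.39×10⁻³ = 6.27320×10⁻⁶ m².
P = σAT⁴ = 5.670×10⁻⁸ × 6.27320×10⁻⁶ × (1689)⁴ = 2.89 W.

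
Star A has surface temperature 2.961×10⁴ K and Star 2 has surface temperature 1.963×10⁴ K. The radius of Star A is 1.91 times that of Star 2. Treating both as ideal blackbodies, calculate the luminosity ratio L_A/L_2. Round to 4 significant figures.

L_A/L_2 ≈ 18.89

L ∝ R²T⁴, so L_A/L_2 = (R_A/R_2)²(T_A/T_2)⁴ = (1.91)² × (2.961×10⁴/1.963×10⁴)⁴ = 3.6481 × 5.17693 = 18.89.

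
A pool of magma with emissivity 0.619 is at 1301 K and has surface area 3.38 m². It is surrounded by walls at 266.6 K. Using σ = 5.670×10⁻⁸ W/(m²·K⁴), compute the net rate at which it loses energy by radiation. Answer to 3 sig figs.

Area A = 3.38 m².
Net radiated power P_net = εσA(T⁴ − T₀⁴) = 0.619×5.670×10⁻⁸×3.38×(1301⁴ − 266.6⁴).
T⁴ − T₀⁴ = 2.86490×10¹² − 5.05174×10⁹ = 2.85985×10¹² K⁴, so P_net = 3.39×10⁵ W.

Net loss ≈ 3.39×10⁵ W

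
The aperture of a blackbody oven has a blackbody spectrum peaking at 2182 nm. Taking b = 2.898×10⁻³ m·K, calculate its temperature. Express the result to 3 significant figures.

Wien's law gives T = b/λ_max = (2.898×10⁻³ m·K)/(2.182×10⁻⁶ m) = 1.33×10³ K.

T ≈ 1.33×10³ K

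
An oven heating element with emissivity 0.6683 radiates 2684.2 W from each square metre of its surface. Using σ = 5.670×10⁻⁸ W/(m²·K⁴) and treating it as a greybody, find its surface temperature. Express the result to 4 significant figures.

T ≈ 515.9 K

I = εσT⁴, so T = (I/εσ)^(1/4) = (2684.2/(0.6683×5.670×10⁻⁸))^(1/4) = 515.9 K.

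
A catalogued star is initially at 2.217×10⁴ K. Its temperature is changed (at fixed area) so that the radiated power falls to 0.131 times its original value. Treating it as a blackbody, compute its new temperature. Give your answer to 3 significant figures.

P ∝ T⁴, so T₂/T₁ = (P₂/P₁)^(1/4) = (0.131)^(1/4) = 0.601614.
T₂ = 2.217×10⁴ × 0.601614 = 1.33×10⁴ K.

T₂ ≈ 1.33×10⁴ K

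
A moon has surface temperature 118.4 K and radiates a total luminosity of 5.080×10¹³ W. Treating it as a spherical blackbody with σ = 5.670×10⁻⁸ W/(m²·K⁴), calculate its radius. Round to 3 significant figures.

L = 4πR²σT⁴ ⇒ R = √(L/(4πσT⁴)).
σT⁴ = 11.1427 W/m², so R = √(5.080×10¹³/(4π×11.1427)) = 6.02×10⁵ m.

R ≈ 6.02×10⁵ m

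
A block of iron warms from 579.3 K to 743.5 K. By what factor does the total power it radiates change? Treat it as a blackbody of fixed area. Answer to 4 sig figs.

P ∝ T⁴, so P₂/P₁ = (T₂/T₁)⁴ = (743.5/579.3)⁴ = (1.28345)⁴ = 2.713.

P₂/P₁ ≈ 2.713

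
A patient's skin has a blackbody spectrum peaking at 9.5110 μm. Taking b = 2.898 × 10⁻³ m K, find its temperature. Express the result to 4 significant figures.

T ≈ 304.7 K

Wien's law gives T = b/λ_max = (2.898×10⁻³ m·K)/(9.5110×10⁻⁶ m) = 304.7 K.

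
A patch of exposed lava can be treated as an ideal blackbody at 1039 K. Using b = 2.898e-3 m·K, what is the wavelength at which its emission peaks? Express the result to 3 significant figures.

λ_max ≈ 2.79 μm

Wien's displacement law: λ_max = b/T = (2.898×10⁻³ m·K)/(1039 K) = 2.789×10⁻⁶ m.
That is 2.79 μm, in the infrared range.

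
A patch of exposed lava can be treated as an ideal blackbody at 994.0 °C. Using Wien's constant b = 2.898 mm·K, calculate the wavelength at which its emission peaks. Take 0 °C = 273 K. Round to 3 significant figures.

T = 994.0 °C + 273 = 1267.0 K.
Wien's displacement law: λ_max = b/T = (2.898×10⁻³ m·K)/(1267.0 K) = 2.287×10⁻⁶ m.
That is 2.29×10³ nm, in the infrared range.

λ_max ≈ 2.29×10³ nm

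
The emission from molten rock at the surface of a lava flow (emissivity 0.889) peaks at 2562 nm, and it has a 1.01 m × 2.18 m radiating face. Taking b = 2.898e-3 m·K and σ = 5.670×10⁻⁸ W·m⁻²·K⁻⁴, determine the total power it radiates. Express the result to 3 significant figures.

Wien's law: T = b/λ_max = 2.898×10⁻³/2.562×10⁻⁶ = 1131.15 K.
Area A = 1.01 × 2.18 = 2.2018 m².
Then P = εσAT⁴ = 0.889×5.670×10⁻⁸×2.2018×(1131.15)⁴ = 1.82×10⁵ W.

P ≈ 1.82×10⁵ W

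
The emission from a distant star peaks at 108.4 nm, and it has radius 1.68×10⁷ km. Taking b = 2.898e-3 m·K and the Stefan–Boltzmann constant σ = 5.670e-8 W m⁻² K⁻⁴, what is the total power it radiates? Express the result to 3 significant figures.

P ≈ 1.03×10³² W

Wien's law: T = b/λ_max = 2.898×10⁻³/1.084×10⁻⁷ = 26734.3 K.
Surface area A = 4πR² = 4π(1.68×10¹⁰ m)² = 3.54673×10²¹ m².
Then P = σAT⁴ = 5.670×10⁻⁸×3.54673×10²¹×(26734.3)⁴ = 1.03×10³² W.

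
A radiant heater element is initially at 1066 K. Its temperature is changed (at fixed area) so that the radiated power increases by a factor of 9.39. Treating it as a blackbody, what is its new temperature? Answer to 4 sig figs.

P ∝ T⁴, so T₂/T₁ = (P₂/P₁)^(1/4) = (9.39)^(1/4) = 1.75052.
T₂ = 1066 × 1.75052 = 1866 K.

T₂ ≈ 1866 K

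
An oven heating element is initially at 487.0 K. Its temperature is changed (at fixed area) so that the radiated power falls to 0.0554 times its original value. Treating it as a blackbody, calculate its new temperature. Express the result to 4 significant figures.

T₂ ≈ 236.3 K

P ∝ T⁴, so T₂/T₁ = (P₂/P₁)^(1/4) = (0.0554)^(1/4) = 0.485152.
T₂ = 487.0 × 0.485152 = 236.3 K.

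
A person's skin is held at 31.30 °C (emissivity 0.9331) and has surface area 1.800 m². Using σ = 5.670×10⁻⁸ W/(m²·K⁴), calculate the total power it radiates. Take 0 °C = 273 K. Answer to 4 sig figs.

T = 31.30 °C + 273 = 304.30 K.
Area A = 1.800 m².
P = εσAT⁴ = 0.9331 × 5.670×10⁻⁸ × 1.800 × (304.30)⁴ = 816.6 W.

P ≈ 816.6 W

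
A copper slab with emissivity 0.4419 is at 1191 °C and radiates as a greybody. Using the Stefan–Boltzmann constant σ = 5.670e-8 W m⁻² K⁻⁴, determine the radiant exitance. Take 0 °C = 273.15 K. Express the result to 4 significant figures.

I ≈ 1.151×10⁵ W/m²

T = 1191 °C + 273.15 = 1464.15 K.
Stefan–Boltzmann: I = εσT⁴ = 0.4419 × 5.670×10⁻⁸ × (1464.15)⁴ = 1.151×10⁵ W/m².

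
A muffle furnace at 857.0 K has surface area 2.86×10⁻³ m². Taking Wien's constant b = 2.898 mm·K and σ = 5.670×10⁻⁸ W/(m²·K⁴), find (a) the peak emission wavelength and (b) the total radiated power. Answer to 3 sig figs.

(a) λ_max = b/T = 2.898×10⁻³/857.0 = 3.382×10⁻⁶ m = 3.38 μm.
Area A = 2.86×10⁻³ m².
(b) P = σAT⁴ = 5.670×10⁻⁸×2.86×10⁻³×(857.0)⁴ = 87.5 W.

λ_max ≈ 3.38 μm; P ≈ 87.5 W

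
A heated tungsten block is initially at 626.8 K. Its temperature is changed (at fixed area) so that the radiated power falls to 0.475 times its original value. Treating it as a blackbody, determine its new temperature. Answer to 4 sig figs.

P ∝ T⁴, so T₂/T₁ = (P₂/P₁)^(1/4) = (0.475)^(1/4) = 0.830182.
T₂ = 626.8 × 0.830182 = 520.4 K.

T₂ ≈ 520.4 K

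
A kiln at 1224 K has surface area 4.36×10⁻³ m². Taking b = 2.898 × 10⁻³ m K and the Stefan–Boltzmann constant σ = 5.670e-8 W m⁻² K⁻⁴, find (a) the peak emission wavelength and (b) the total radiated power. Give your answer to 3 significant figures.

(a) λ_max = b/T = 2.898×10⁻³/1224 = 2.368×10⁻⁶ m = 2.37×10³ nm.
Area A = 4.36×10⁻³ m².
(b) P = σAT⁴ = 5.670×10⁻⁸×4.36×10⁻³×(1224)⁴ = 555 W.

λ_max ≈ 2.37×10³ nm; P ≈ 555 W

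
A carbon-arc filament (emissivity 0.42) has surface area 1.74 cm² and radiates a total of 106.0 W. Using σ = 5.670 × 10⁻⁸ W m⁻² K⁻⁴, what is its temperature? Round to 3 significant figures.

Area A = 1.74 cm² = 1.74×10⁻⁴ m².
P = εσAT⁴ ⇒ T = (P/(εσA))^(1/4) = (106.0/(0.42×5.670×10⁻⁸×1.74×10⁻⁴))^(1/4) = 2.25×10³ K.

T ≈ 2.25×10³ K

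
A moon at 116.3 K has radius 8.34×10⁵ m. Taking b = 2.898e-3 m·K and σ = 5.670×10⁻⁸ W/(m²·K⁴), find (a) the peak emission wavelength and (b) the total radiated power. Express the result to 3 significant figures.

(a) λ_max = b/T = 2.898×10⁻³/116.3 = 2.492×10⁻⁵ m = 24.9 μm.
Surface area A = 4πR² = 4π(8.34×10⁵ m)² = 8.74061×10¹² m².
(b) P = σAT⁴ = 5.670×10⁻⁸×8.74061×10¹²×(116.3)⁴ = 9.07×10¹³ W.

λ_max ≈ 24.9 μm; P ≈ 9.07×10¹³ W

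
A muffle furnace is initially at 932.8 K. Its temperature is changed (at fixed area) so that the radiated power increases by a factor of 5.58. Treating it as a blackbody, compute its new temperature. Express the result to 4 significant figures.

T₂ ≈ 1434 K

P ∝ T⁴, so T₂/T₁ = (P₂/P₁)^(1/4) = (5.58)^(1/4) = 1.53695.
T₂ = 932.8 × 1.53695 = 1434 K.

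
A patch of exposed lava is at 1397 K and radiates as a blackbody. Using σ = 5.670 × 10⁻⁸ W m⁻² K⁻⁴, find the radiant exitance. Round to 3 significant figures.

I ≈ 2.16×10⁵ W/m²

Stefan–Boltzmann: I = σT⁴ = 5.670×10⁻⁸ × (1397)⁴ = 2.16×10⁵ W/m².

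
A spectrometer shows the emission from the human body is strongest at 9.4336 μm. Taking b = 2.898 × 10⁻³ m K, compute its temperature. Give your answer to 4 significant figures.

Wien's law gives T = b/λ_max = (2.898×10⁻³ m·K)/(9.4336×10⁻⁶ m) = 307.2 K.

T ≈ 307.2 K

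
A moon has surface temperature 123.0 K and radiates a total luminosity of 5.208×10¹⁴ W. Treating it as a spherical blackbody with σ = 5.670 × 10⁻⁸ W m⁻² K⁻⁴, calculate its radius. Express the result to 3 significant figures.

R ≈ 1.79×10⁶ m

L = 4πR²σT⁴ ⇒ R = √(L/(4πσT⁴)).
σT⁴ = 12.9779 W/m², so R = √(5.208×10¹⁴/(4π×12.9779)) = 1.79×10⁶ m.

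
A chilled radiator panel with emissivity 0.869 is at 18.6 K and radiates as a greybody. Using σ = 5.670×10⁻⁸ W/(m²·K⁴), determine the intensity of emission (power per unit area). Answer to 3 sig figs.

Stefan–Boltzmann: I = εσT⁴ = 0.869 × 5.670×10⁻⁸ × (18.6)⁴ = 5.90×10⁻³ W/m².

I ≈ 5.90×10⁻³ W/m²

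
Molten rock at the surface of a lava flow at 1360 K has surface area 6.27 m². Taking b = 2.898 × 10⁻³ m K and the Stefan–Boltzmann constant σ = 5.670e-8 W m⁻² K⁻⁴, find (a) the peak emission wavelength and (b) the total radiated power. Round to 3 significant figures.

(a) λ_max = b/T = 2.898×10⁻³/1360 = 2.131×10⁻⁶ m = 2.13×10³ nm.
Area A = 6.27 m².
(b) P = σAT⁴ = 5.670×10⁻⁸×6.27×(1360)⁴ = 1.22×10⁶ W.

λ_max ≈ 2.13×10³ nm; P ≈ 1.22×10⁶ W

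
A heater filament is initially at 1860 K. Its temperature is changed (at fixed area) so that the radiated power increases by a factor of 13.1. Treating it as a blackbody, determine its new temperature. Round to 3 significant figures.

P ∝ T⁴, so T₂/T₁ = (P₂/P₁)^(1/4) = (13.1)^(1/4) = 1.90247.
T₂ = 1860 × 1.90247 = 3.54×10³ K.

T₂ ≈ 3.54×10³ K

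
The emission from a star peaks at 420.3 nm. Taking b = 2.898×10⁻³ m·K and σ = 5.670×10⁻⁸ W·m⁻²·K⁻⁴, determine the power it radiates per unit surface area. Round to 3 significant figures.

Wien's law: T = b/λ_max = 2.898×10⁻³/4.203×10⁻⁷ = 6895.07 K.
Then I = σT⁴ = 5.670×10⁻⁸×(6895.07)⁴ = 1.28×10⁸ W/m².

I ≈ 1.28×10⁸ W/m²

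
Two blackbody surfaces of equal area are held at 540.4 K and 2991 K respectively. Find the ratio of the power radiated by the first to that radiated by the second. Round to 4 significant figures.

With equal areas, P₁/P₂ = (T₁/T₂)⁴ = (540.4/2991)⁴ = 1.066×10⁻³.

P₁/P₂ ≈ 1.066×10⁻³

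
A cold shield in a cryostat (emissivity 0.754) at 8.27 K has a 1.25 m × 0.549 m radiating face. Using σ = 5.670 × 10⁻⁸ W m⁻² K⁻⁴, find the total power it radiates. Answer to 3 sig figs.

P ≈ 1.37×10⁻⁴ W

Area A = 1.25 × 0.549 = 0.68625 m².
P = εσAT⁴ = 0.754 × 5.670×10⁻⁸ × 0.68625 × (8.27)⁴ = 1.37×10⁻⁴ W.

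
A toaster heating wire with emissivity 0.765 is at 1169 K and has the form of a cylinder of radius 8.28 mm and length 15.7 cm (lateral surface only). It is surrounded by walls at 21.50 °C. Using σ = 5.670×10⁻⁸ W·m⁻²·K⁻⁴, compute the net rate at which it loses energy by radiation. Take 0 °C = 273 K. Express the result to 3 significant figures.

Net loss ≈ 659 W

Surroundings: T = 21.50 °C + 273 = 294.50 K.
Lateral area A = 2πrL = 2π×8.28×10⁻³×0.157 = 8.16789×10⁻³ m².
Net radiated power P_net = εσA(T⁴ − T₀⁴) = 0.765×5.670×10⁻⁸×8.16789×10⁻³×(1169⁴ − 294.50⁴).
T⁴ − T₀⁴ = 1.86749×10¹² − 7.52214×10⁹ = 1.85997×10¹² K⁴, so P_net = 659 W.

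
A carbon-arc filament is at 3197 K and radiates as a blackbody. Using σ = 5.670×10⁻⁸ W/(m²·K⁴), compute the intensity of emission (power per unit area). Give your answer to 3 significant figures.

I ≈ 5.92×10⁶ W/m²

Stefan–Boltzmann: I = σT⁴ = 5.670×10⁻⁸ × (3197)⁴ = 5.92×10⁶ W/m².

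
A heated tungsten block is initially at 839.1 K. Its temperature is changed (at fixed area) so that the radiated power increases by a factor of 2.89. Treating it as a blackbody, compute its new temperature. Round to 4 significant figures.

T₂ ≈ 1094 K

P ∝ T⁴, so T₂/T₁ = (P₂/P₁)^(1/4) = (2.89)^(1/4) = 1.30384.
T₂ = 839.1 × 1.30384 = 1094 K.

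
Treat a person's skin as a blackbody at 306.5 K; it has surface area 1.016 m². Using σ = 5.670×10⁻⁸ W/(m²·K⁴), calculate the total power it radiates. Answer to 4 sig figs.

P ≈ 508.4 W

Area A = 1.016 m².
P = σAT⁴ = 5.670×10⁻⁸ × 1.016 × (306.5)⁴ = 508.4 W.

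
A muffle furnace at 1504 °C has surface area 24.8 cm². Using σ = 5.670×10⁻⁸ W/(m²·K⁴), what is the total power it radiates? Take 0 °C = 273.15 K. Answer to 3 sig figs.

P ≈ 1.40×10³ W

T = 1504 °C + 273.15 = 1777.15 K.
Area A = 24.8 cm² = 2.48×10⁻³ m².
P = σAT⁴ = 5.670×10⁻⁸ × 2.48×10⁻³ × (1777.15)⁴ = 1.40×10³ W.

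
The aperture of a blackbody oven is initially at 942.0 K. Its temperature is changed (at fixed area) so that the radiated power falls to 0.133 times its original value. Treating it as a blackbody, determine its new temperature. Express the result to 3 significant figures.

T₂ ≈ 569 K

P ∝ T⁴, so T₂/T₁ = (P₂/P₁)^(1/4) = (0.133)^(1/4) = 0.603897.
T₂ = 942.0 × 0.603897 = 569 K.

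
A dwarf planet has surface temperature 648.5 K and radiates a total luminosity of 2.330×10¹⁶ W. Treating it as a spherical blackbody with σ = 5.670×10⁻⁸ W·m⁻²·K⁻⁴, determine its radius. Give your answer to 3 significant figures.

R ≈ 4.30×10⁵ m

L = 4πR²σT⁴ ⇒ R = √(L/(4πσT⁴)).
σT⁴ = 10028.2 W/m², so R = √(2.330×10¹⁶/(4π×10028.2)) = 4.30×10⁵ m.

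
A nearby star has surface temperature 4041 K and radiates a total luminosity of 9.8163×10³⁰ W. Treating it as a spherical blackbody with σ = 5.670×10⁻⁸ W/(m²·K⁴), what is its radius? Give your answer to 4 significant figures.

L = 4πR²σT⁴ ⇒ R = √(L/(4πσT⁴)).
σT⁴ = 1.51195×10⁷ W/m², so R = √(9.8163×10³⁰/(4π×1.51195×10⁷)) = 2.273×10¹¹ m.

R ≈ 2.273×10¹¹ m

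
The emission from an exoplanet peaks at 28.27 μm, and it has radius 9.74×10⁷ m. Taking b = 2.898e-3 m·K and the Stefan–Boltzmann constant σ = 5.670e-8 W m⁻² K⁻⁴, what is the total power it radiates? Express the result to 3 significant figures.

P ≈ 7.46×10¹⁷ W

Wien's law: T = b/λ_max = 2.898×10⁻³/2.827×10⁻⁵ = 102.511 K.
Surface area A = 4πR² = 4π(9.74×10⁷ m)² = 1.19214×10¹⁷ m².
Then P = σAT⁴ = 5.670×10⁻⁸×1.19214×10¹⁷×(102.511)⁴ = 7.46×10¹⁷ W.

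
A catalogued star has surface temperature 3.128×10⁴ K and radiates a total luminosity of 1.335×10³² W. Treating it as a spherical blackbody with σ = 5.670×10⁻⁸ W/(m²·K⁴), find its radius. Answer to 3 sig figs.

L = 4πR²σT⁴ ⇒ R = √(L/(4πσT⁴)).
σT⁴ = 5.42813×10¹⁰ W/m², so R = √(1.335×10³²/(4π×5.42813×10¹⁰)) = 1.40×10¹⁰ m.

R ≈ 1.40×10¹⁰ m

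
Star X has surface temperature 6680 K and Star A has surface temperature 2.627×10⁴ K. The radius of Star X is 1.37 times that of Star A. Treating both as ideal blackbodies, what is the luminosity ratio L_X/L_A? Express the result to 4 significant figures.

L ∝ R²T⁴, so L_X/L_A = (R_X/R_A)²(T_X/T_A)⁴ = (1.37)² × (6680/2.627×10⁴)⁴ = 1.8769 × 4.18086×10⁻³ = 7.847×10⁻³.

L_X/L_A ≈ 7.847×10⁻³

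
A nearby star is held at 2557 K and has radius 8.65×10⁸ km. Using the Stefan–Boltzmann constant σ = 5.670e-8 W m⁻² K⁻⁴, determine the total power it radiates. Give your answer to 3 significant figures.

P ≈ 2.28×10³¹ W

Surface area A = 4πR² = 4π(8.65×10¹¹ m)² = 9.40247×10²⁴ m².
P = σAT⁴ = 5.670×10⁻⁸ × 9.40247×10²⁴ × (2557)⁴ = 2.28×10³¹ W.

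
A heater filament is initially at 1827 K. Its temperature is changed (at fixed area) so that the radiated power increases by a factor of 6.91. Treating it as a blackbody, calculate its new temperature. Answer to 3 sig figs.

T₂ ≈ 2.96×10³ K

P ∝ T⁴, so T₂/T₁ = (P₂/P₁)^(1/4) = (6.91)^(1/4) = 1.62132.
T₂ = 1827 × 1.62132 = 2.96×10³ K.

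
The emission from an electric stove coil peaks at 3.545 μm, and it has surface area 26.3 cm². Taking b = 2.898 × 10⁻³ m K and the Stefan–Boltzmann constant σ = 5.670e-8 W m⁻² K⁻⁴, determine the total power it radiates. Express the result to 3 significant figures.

Wien's law: T = b/λ_max = 2.898×10⁻³/3.545×10⁻⁶ = 817.489 K.
Area A = 26.3 cm² = 2.63×10⁻³ m².
Then P = σAT⁴ = 5.670×10⁻⁸×2.63×10⁻³×(817.489)⁴ = 66.6 W.

P ≈ 66.6 W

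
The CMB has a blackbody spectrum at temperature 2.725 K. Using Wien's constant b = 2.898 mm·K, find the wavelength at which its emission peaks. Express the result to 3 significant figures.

Wien's displacement law: λ_max = b/T = (2.898×10⁻³ m·K)/(2.725 K) = 1.063×10⁻³ m.
That is 1.06×10⁻³ m, in the microwave range.

λ_max ≈ 1.06×10⁻³ m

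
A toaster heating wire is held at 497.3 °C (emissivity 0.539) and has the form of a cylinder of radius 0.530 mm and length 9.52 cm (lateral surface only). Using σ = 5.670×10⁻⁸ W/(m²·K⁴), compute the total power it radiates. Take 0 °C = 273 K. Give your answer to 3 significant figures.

P ≈ 3.41 W

T = 497.3 °C + 273 = 770.3 K.
Lateral area A = 2πrL = 2π×5.30×10⁻⁴×0.0952 = 3.17024×10⁻⁴ m².
P = εσAT⁴ = 0.539 × 5.670×10⁻⁸ × 3.17024×10⁻⁴ × (770.3)⁴ = 3.41 W.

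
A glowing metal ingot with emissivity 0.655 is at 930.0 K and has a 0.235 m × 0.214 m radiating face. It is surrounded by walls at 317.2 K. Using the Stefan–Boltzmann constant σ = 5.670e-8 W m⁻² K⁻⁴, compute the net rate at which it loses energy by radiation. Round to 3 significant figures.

Area A = 0.235 × 0.214 = 0.05029 m².
Net radiated power P_net = εσA(T⁴ − T₀⁴) = 0.655×5.670×10⁻⁸×0.05029×(930.0⁴ − 317.2⁴).
T⁴ − T₀⁴ = 7.48052×10¹¹ − 1.01235×10¹⁰ = 7.37928×10¹¹ K⁴, so P_net = 1.38×10³ W.

Net loss ≈ 1.38×10³ W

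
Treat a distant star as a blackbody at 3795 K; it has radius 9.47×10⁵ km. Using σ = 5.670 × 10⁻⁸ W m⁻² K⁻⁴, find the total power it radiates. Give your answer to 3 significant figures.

Surface area A = 4πR² = 4π(9.47×10⁸ m)² = 1.12696×10¹⁹ m².
P = σAT⁴ = 5.670×10⁻⁸ × 1.12696×10¹⁹ × (3795)⁴ = 1.33×10²⁶ W.

P ≈ 1.33×10²⁶ W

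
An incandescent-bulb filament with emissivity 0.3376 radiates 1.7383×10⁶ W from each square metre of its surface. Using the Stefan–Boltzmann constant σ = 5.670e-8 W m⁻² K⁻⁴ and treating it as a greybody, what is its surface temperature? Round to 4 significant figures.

T ≈ 3087 K

I = εσT⁴, so T = (I/εσ)^(1/4) = (1.7383×10⁶/(0.3376×5.670×10⁻⁸))^(1/4) = 3087 K.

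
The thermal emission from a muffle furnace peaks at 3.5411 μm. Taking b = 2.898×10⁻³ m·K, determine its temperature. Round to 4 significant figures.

T ≈ 818.4 K

Wien's law gives T = b/λ_max = (2.898×10⁻³ m·K)/(3.5411×10⁻⁶ m) = 818.4 K.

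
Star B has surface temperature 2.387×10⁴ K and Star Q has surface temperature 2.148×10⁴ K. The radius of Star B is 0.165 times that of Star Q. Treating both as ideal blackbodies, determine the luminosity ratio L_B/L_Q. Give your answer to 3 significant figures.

L ∝ R²T⁴, so L_B/L_Q = (R_B/R_Q)²(T_B/T_Q)⁴ = (0.165)² × (2.387×10⁴/2.148×10⁴)⁴ = 0.027225 × 1.52501 = 0.0415.

L_B/L_Q ≈ 0.0415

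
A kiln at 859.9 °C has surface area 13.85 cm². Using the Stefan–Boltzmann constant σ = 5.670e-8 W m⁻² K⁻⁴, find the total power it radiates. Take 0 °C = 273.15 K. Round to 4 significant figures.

P ≈ 129.4 W

T = 859.9 °C + 273.15 = 1133.05 K.
Area A = 13.85 cm² = 1.385×10⁻³ m².
P = σAT⁴ = 5.670×10⁻⁸ × 1.385×10⁻³ × (1133.05)⁴ = 129.4 W.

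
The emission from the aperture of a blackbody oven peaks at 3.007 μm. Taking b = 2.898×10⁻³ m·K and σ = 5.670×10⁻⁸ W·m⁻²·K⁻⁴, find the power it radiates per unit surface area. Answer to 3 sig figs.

I ≈ 4.89×10⁴ W/m²

Wien's law: T = b/λ_max = 2.898×10⁻³/3.007×10⁻⁶ = 963.751 K.
Then I = σT⁴ = 5.670×10⁻⁸×(963.751)⁴ = 4.89×10⁴ W/m².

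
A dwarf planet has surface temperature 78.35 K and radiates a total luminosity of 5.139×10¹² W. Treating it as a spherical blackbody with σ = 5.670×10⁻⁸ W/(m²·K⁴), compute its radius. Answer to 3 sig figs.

L = 4πR²σT⁴ ⇒ R = √(L/(4πσT⁴)).
σT⁴ = 2.13668 W/m², so R = √(5.139×10¹²/(4π×2.13668)) = 4.37×10⁵ m.

R ≈ 4.37×10⁵ m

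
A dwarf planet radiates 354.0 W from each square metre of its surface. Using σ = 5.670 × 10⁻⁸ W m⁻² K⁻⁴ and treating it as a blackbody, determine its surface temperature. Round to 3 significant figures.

I = σT⁴, so T = (I/σ)^(1/4) = (354.0/(5.670×10⁻⁸))^(1/4) = 281 K.

T ≈ 281 K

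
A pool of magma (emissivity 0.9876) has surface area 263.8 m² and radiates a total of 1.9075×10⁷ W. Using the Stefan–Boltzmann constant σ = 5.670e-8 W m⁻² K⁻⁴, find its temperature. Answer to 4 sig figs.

Area A = 263.8 m².
P = εσAT⁴ ⇒ T = (P/(εσA))^(1/4) = (1.9075×10⁷/(0.9876×5.670×10⁻⁸×263.8))^(1/4) = 1066 K.

T ≈ 1066 K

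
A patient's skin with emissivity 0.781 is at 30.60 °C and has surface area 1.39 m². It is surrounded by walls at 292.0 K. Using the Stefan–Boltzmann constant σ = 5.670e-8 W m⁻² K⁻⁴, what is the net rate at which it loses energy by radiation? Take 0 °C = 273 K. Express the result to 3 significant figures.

T = 30.60 °C + 273 = 303.60 K.
Area A = 1.39 m².
Net radiated power P_net = εσA(T⁴ − T₀⁴) = 0.781×5.670×10⁻⁸×1.39×(303.60⁴ − 292.0⁴).
T⁴ − T₀⁴ = 8.49585×10⁹ − 7.26995×10⁹ = 1.22590×10⁹ K⁴, so P_net = 75.5 W.

Net loss ≈ 75.5 W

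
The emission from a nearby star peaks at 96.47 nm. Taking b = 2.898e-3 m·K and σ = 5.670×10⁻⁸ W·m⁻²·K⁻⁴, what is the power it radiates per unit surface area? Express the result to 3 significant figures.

Wien's law: T = b/λ_max = 2.898×10⁻³/9.647×10⁻⁸ = 30040.4 K.
Then I = σT⁴ = 5.670×10⁻⁸×(30040.4)⁴ = 4.62×10¹⁰ W/m².

I ≈ 4.62×10¹⁰ W/m²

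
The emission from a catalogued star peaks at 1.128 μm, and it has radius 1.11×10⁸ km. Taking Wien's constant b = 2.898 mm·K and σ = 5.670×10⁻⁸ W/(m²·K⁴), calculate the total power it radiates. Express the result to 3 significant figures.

P ≈ 3.82×10²⁹ W

Wien's law: T = b/λ_max = 2.898×10⁻³/1.128×10⁻⁶ = 2569.15 K.
Surface area A = 4πR² = 4π(1.11×10¹¹ m)² = 1.54830×10²³ m².
Then P = σAT⁴ = 5.670×10⁻⁸×1.54830×10²³×(2569.15)⁴ = 3.82×10²⁹ W.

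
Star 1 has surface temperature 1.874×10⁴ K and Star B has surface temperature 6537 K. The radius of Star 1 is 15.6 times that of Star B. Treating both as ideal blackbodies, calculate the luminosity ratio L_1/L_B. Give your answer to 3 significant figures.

L ∝ R²T⁴, so L_1/L_B = (R_1/R_B)²(T_1/T_B)⁴ = (15.6)² × (1.874×10⁴/6537)⁴ = 243.36 × 67.5405 = 1.64×10⁴.

L_1/L_B ≈ 1.64×10⁴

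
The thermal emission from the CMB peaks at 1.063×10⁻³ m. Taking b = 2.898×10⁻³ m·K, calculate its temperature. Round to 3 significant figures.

T ≈ 2.73 K

Wien's law gives T = b/λ_max = (2.898×10⁻³ m·K)/(1.063×10⁻³ m) = 2.73 K.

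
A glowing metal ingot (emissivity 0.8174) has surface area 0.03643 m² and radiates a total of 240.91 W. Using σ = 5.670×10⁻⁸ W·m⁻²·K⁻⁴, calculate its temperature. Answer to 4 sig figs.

Area A = 0.03643 m².
P = εσAT⁴ ⇒ T = (P/(εσA))^(1/4) = (240.91/(0.8174×5.670×10⁻⁸×0.03643))^(1/4) = 614.6 K.

T ≈ 614.6 K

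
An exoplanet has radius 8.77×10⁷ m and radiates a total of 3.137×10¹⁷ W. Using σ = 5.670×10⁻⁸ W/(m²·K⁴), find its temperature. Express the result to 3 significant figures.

T ≈ 87.0 K

Surface area A = 4πR² = 4π(8.77×10⁷ m)² = 9.66516×10¹⁶ m².
P = σAT⁴ ⇒ T = (P/(σA))^(1/4) = (3.137×10¹⁷/(5.670×10⁻⁸×9.66516×10¹⁶))^(1/4) = 87.0 K.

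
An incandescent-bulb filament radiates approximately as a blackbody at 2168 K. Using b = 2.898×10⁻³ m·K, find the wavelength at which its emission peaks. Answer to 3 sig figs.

λ_max ≈ 1.34×10³ nm

Wien's displacement law: λ_max = b/T = (2.898×10⁻³ m·K)/(2168 K) = 1.337×10⁻⁶ m.
That is 1.34×10³ nm, in the infrared range.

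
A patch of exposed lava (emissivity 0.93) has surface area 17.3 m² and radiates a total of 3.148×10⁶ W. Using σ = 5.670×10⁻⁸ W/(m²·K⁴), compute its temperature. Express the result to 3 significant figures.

T ≈ 1.36×10³ K

Area A = 17.3 m².
P = εσAT⁴ ⇒ T = (P/(εσA))^(1/4) = (3.148×10⁶/(0.93×5.670×10⁻⁸×17.3))^(1/4) = 1.36×10³ K.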